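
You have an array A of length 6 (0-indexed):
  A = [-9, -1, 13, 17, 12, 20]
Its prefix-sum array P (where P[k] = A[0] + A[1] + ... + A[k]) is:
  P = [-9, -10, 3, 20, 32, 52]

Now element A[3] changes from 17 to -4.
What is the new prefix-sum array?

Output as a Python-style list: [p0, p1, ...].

Change: A[3] 17 -> -4, delta = -21
P[k] for k < 3: unchanged (A[3] not included)
P[k] for k >= 3: shift by delta = -21
  P[0] = -9 + 0 = -9
  P[1] = -10 + 0 = -10
  P[2] = 3 + 0 = 3
  P[3] = 20 + -21 = -1
  P[4] = 32 + -21 = 11
  P[5] = 52 + -21 = 31

Answer: [-9, -10, 3, -1, 11, 31]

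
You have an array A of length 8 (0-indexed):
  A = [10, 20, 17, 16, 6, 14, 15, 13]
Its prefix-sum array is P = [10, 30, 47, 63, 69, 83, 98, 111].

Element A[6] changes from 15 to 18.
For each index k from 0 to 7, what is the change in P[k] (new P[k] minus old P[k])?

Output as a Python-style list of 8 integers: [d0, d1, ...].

Element change: A[6] 15 -> 18, delta = 3
For k < 6: P[k] unchanged, delta_P[k] = 0
For k >= 6: P[k] shifts by exactly 3
Delta array: [0, 0, 0, 0, 0, 0, 3, 3]

Answer: [0, 0, 0, 0, 0, 0, 3, 3]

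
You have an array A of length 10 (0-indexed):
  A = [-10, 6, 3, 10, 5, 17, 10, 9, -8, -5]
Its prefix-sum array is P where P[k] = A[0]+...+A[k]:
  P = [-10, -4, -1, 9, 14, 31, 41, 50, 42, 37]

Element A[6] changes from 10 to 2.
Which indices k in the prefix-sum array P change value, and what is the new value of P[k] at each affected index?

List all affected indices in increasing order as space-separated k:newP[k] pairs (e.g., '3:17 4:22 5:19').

Answer: 6:33 7:42 8:34 9:29

Derivation:
P[k] = A[0] + ... + A[k]
P[k] includes A[6] iff k >= 6
Affected indices: 6, 7, ..., 9; delta = -8
  P[6]: 41 + -8 = 33
  P[7]: 50 + -8 = 42
  P[8]: 42 + -8 = 34
  P[9]: 37 + -8 = 29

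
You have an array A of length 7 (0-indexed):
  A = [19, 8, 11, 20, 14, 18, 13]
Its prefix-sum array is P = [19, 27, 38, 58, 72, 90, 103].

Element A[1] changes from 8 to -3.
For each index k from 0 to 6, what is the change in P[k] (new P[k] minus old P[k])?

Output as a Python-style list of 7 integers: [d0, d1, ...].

Element change: A[1] 8 -> -3, delta = -11
For k < 1: P[k] unchanged, delta_P[k] = 0
For k >= 1: P[k] shifts by exactly -11
Delta array: [0, -11, -11, -11, -11, -11, -11]

Answer: [0, -11, -11, -11, -11, -11, -11]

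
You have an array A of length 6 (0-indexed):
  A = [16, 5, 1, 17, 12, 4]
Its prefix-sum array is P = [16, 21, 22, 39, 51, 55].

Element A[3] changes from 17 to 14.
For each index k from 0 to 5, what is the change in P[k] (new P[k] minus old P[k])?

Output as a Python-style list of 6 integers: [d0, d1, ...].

Answer: [0, 0, 0, -3, -3, -3]

Derivation:
Element change: A[3] 17 -> 14, delta = -3
For k < 3: P[k] unchanged, delta_P[k] = 0
For k >= 3: P[k] shifts by exactly -3
Delta array: [0, 0, 0, -3, -3, -3]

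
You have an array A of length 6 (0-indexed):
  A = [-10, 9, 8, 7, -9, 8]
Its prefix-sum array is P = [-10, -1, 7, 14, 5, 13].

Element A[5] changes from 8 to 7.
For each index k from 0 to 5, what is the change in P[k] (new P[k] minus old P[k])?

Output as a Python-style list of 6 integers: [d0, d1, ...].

Answer: [0, 0, 0, 0, 0, -1]

Derivation:
Element change: A[5] 8 -> 7, delta = -1
For k < 5: P[k] unchanged, delta_P[k] = 0
For k >= 5: P[k] shifts by exactly -1
Delta array: [0, 0, 0, 0, 0, -1]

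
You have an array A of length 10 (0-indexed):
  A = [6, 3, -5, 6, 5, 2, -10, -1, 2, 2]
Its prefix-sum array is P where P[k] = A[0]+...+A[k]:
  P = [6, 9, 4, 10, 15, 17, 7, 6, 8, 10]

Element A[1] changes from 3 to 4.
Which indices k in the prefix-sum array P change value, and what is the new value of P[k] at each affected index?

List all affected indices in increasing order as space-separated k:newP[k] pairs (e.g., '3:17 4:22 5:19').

P[k] = A[0] + ... + A[k]
P[k] includes A[1] iff k >= 1
Affected indices: 1, 2, ..., 9; delta = 1
  P[1]: 9 + 1 = 10
  P[2]: 4 + 1 = 5
  P[3]: 10 + 1 = 11
  P[4]: 15 + 1 = 16
  P[5]: 17 + 1 = 18
  P[6]: 7 + 1 = 8
  P[7]: 6 + 1 = 7
  P[8]: 8 + 1 = 9
  P[9]: 10 + 1 = 11

Answer: 1:10 2:5 3:11 4:16 5:18 6:8 7:7 8:9 9:11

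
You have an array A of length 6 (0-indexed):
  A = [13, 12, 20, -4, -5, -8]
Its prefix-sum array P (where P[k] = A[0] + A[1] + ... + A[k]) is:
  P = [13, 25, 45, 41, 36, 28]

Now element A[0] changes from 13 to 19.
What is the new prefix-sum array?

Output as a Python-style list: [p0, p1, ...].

Change: A[0] 13 -> 19, delta = 6
P[k] for k < 0: unchanged (A[0] not included)
P[k] for k >= 0: shift by delta = 6
  P[0] = 13 + 6 = 19
  P[1] = 25 + 6 = 31
  P[2] = 45 + 6 = 51
  P[3] = 41 + 6 = 47
  P[4] = 36 + 6 = 42
  P[5] = 28 + 6 = 34

Answer: [19, 31, 51, 47, 42, 34]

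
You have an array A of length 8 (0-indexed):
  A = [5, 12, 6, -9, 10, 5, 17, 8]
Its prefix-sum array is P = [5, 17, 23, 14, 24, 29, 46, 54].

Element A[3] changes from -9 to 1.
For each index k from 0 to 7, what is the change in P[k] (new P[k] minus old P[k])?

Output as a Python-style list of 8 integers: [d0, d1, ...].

Element change: A[3] -9 -> 1, delta = 10
For k < 3: P[k] unchanged, delta_P[k] = 0
For k >= 3: P[k] shifts by exactly 10
Delta array: [0, 0, 0, 10, 10, 10, 10, 10]

Answer: [0, 0, 0, 10, 10, 10, 10, 10]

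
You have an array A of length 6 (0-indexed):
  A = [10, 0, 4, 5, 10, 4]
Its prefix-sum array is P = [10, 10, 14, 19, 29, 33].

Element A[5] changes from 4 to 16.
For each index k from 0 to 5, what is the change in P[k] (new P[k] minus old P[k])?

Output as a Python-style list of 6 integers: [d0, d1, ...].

Answer: [0, 0, 0, 0, 0, 12]

Derivation:
Element change: A[5] 4 -> 16, delta = 12
For k < 5: P[k] unchanged, delta_P[k] = 0
For k >= 5: P[k] shifts by exactly 12
Delta array: [0, 0, 0, 0, 0, 12]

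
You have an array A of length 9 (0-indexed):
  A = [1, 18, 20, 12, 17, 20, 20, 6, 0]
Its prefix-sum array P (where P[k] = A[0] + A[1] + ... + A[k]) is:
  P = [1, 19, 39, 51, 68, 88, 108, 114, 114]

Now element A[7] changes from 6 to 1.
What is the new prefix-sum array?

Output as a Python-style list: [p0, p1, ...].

Answer: [1, 19, 39, 51, 68, 88, 108, 109, 109]

Derivation:
Change: A[7] 6 -> 1, delta = -5
P[k] for k < 7: unchanged (A[7] not included)
P[k] for k >= 7: shift by delta = -5
  P[0] = 1 + 0 = 1
  P[1] = 19 + 0 = 19
  P[2] = 39 + 0 = 39
  P[3] = 51 + 0 = 51
  P[4] = 68 + 0 = 68
  P[5] = 88 + 0 = 88
  P[6] = 108 + 0 = 108
  P[7] = 114 + -5 = 109
  P[8] = 114 + -5 = 109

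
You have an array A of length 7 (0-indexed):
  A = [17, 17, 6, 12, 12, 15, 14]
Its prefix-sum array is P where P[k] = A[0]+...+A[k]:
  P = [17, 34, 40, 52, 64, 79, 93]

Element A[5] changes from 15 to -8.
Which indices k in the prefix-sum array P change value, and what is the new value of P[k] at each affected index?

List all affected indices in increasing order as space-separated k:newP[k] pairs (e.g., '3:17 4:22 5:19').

P[k] = A[0] + ... + A[k]
P[k] includes A[5] iff k >= 5
Affected indices: 5, 6, ..., 6; delta = -23
  P[5]: 79 + -23 = 56
  P[6]: 93 + -23 = 70

Answer: 5:56 6:70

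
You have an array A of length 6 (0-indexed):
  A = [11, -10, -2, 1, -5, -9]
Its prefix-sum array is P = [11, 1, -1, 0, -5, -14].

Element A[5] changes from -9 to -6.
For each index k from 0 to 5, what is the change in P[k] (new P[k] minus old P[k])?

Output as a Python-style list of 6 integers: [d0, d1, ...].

Answer: [0, 0, 0, 0, 0, 3]

Derivation:
Element change: A[5] -9 -> -6, delta = 3
For k < 5: P[k] unchanged, delta_P[k] = 0
For k >= 5: P[k] shifts by exactly 3
Delta array: [0, 0, 0, 0, 0, 3]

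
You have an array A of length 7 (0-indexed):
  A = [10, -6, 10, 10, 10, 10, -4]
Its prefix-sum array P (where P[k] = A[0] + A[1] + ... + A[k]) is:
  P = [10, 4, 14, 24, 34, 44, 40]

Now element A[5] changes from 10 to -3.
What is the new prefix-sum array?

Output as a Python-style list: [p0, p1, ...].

Answer: [10, 4, 14, 24, 34, 31, 27]

Derivation:
Change: A[5] 10 -> -3, delta = -13
P[k] for k < 5: unchanged (A[5] not included)
P[k] for k >= 5: shift by delta = -13
  P[0] = 10 + 0 = 10
  P[1] = 4 + 0 = 4
  P[2] = 14 + 0 = 14
  P[3] = 24 + 0 = 24
  P[4] = 34 + 0 = 34
  P[5] = 44 + -13 = 31
  P[6] = 40 + -13 = 27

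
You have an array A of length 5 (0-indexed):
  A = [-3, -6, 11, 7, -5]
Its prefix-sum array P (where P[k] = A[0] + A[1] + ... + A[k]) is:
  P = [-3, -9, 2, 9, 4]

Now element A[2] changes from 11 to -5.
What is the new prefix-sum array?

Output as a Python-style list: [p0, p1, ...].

Change: A[2] 11 -> -5, delta = -16
P[k] for k < 2: unchanged (A[2] not included)
P[k] for k >= 2: shift by delta = -16
  P[0] = -3 + 0 = -3
  P[1] = -9 + 0 = -9
  P[2] = 2 + -16 = -14
  P[3] = 9 + -16 = -7
  P[4] = 4 + -16 = -12

Answer: [-3, -9, -14, -7, -12]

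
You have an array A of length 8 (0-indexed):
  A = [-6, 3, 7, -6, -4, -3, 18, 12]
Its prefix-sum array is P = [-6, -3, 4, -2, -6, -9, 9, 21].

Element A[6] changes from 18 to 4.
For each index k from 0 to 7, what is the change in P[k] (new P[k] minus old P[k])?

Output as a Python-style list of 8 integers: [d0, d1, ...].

Answer: [0, 0, 0, 0, 0, 0, -14, -14]

Derivation:
Element change: A[6] 18 -> 4, delta = -14
For k < 6: P[k] unchanged, delta_P[k] = 0
For k >= 6: P[k] shifts by exactly -14
Delta array: [0, 0, 0, 0, 0, 0, -14, -14]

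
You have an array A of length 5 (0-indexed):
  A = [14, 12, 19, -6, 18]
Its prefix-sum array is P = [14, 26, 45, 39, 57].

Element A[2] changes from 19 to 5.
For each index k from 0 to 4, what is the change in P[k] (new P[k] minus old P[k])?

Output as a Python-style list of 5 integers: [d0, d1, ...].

Answer: [0, 0, -14, -14, -14]

Derivation:
Element change: A[2] 19 -> 5, delta = -14
For k < 2: P[k] unchanged, delta_P[k] = 0
For k >= 2: P[k] shifts by exactly -14
Delta array: [0, 0, -14, -14, -14]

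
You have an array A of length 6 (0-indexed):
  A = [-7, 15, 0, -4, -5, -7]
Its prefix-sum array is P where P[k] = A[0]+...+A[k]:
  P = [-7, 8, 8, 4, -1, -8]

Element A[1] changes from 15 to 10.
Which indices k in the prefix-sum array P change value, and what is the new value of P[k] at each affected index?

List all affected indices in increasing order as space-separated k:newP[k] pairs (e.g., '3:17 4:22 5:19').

Answer: 1:3 2:3 3:-1 4:-6 5:-13

Derivation:
P[k] = A[0] + ... + A[k]
P[k] includes A[1] iff k >= 1
Affected indices: 1, 2, ..., 5; delta = -5
  P[1]: 8 + -5 = 3
  P[2]: 8 + -5 = 3
  P[3]: 4 + -5 = -1
  P[4]: -1 + -5 = -6
  P[5]: -8 + -5 = -13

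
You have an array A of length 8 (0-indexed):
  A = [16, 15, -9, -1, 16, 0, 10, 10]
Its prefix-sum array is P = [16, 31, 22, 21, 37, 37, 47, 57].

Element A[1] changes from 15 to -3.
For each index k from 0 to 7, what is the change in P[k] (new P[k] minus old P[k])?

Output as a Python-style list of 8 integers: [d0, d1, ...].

Element change: A[1] 15 -> -3, delta = -18
For k < 1: P[k] unchanged, delta_P[k] = 0
For k >= 1: P[k] shifts by exactly -18
Delta array: [0, -18, -18, -18, -18, -18, -18, -18]

Answer: [0, -18, -18, -18, -18, -18, -18, -18]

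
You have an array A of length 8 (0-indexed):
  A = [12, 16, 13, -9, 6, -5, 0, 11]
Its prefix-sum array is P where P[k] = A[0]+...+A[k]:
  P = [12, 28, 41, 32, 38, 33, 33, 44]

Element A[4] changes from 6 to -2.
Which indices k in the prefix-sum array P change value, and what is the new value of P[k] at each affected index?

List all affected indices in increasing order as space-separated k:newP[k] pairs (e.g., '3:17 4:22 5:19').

Answer: 4:30 5:25 6:25 7:36

Derivation:
P[k] = A[0] + ... + A[k]
P[k] includes A[4] iff k >= 4
Affected indices: 4, 5, ..., 7; delta = -8
  P[4]: 38 + -8 = 30
  P[5]: 33 + -8 = 25
  P[6]: 33 + -8 = 25
  P[7]: 44 + -8 = 36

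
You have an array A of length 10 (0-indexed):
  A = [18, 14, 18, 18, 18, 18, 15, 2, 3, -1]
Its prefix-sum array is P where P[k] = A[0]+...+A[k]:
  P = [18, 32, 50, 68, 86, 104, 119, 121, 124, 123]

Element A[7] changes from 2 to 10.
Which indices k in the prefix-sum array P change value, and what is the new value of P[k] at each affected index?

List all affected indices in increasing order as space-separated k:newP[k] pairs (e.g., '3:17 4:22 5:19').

Answer: 7:129 8:132 9:131

Derivation:
P[k] = A[0] + ... + A[k]
P[k] includes A[7] iff k >= 7
Affected indices: 7, 8, ..., 9; delta = 8
  P[7]: 121 + 8 = 129
  P[8]: 124 + 8 = 132
  P[9]: 123 + 8 = 131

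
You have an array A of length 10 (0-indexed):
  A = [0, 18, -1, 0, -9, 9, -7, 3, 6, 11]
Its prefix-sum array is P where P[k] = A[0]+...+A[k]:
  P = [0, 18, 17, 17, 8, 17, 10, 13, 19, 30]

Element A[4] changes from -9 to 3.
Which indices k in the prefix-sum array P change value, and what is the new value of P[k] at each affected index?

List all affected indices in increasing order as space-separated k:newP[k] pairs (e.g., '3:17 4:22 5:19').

Answer: 4:20 5:29 6:22 7:25 8:31 9:42

Derivation:
P[k] = A[0] + ... + A[k]
P[k] includes A[4] iff k >= 4
Affected indices: 4, 5, ..., 9; delta = 12
  P[4]: 8 + 12 = 20
  P[5]: 17 + 12 = 29
  P[6]: 10 + 12 = 22
  P[7]: 13 + 12 = 25
  P[8]: 19 + 12 = 31
  P[9]: 30 + 12 = 42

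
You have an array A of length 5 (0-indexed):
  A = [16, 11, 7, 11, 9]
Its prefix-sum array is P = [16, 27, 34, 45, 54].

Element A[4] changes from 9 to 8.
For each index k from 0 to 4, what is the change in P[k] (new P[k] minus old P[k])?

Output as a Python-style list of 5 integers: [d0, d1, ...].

Answer: [0, 0, 0, 0, -1]

Derivation:
Element change: A[4] 9 -> 8, delta = -1
For k < 4: P[k] unchanged, delta_P[k] = 0
For k >= 4: P[k] shifts by exactly -1
Delta array: [0, 0, 0, 0, -1]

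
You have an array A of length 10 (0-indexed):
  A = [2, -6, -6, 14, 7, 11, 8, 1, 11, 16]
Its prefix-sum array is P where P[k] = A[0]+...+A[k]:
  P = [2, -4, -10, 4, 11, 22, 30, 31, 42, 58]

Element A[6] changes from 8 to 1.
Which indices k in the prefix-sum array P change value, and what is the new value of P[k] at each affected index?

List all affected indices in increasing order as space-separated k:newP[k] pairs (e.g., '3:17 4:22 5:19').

Answer: 6:23 7:24 8:35 9:51

Derivation:
P[k] = A[0] + ... + A[k]
P[k] includes A[6] iff k >= 6
Affected indices: 6, 7, ..., 9; delta = -7
  P[6]: 30 + -7 = 23
  P[7]: 31 + -7 = 24
  P[8]: 42 + -7 = 35
  P[9]: 58 + -7 = 51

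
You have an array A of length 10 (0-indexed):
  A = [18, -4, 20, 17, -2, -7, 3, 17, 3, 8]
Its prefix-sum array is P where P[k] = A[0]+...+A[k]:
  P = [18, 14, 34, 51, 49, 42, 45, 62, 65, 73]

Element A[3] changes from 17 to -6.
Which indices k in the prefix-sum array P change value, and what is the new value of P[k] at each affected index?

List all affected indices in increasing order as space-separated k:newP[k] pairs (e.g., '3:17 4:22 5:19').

Answer: 3:28 4:26 5:19 6:22 7:39 8:42 9:50

Derivation:
P[k] = A[0] + ... + A[k]
P[k] includes A[3] iff k >= 3
Affected indices: 3, 4, ..., 9; delta = -23
  P[3]: 51 + -23 = 28
  P[4]: 49 + -23 = 26
  P[5]: 42 + -23 = 19
  P[6]: 45 + -23 = 22
  P[7]: 62 + -23 = 39
  P[8]: 65 + -23 = 42
  P[9]: 73 + -23 = 50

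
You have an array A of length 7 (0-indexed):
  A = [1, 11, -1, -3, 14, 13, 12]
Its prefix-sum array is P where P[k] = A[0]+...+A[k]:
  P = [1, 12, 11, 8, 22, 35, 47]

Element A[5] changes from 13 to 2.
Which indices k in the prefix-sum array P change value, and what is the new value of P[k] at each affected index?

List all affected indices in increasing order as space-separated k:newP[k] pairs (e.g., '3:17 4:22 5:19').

Answer: 5:24 6:36

Derivation:
P[k] = A[0] + ... + A[k]
P[k] includes A[5] iff k >= 5
Affected indices: 5, 6, ..., 6; delta = -11
  P[5]: 35 + -11 = 24
  P[6]: 47 + -11 = 36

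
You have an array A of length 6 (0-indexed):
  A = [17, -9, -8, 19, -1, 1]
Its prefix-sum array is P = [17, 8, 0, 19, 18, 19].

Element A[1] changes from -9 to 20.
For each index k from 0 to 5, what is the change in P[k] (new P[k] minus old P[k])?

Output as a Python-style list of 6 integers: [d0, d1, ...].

Element change: A[1] -9 -> 20, delta = 29
For k < 1: P[k] unchanged, delta_P[k] = 0
For k >= 1: P[k] shifts by exactly 29
Delta array: [0, 29, 29, 29, 29, 29]

Answer: [0, 29, 29, 29, 29, 29]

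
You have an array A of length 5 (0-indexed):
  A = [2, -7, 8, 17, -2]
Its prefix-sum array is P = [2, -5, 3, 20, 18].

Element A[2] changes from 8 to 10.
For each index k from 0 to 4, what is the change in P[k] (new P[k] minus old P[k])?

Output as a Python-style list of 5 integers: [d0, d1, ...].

Answer: [0, 0, 2, 2, 2]

Derivation:
Element change: A[2] 8 -> 10, delta = 2
For k < 2: P[k] unchanged, delta_P[k] = 0
For k >= 2: P[k] shifts by exactly 2
Delta array: [0, 0, 2, 2, 2]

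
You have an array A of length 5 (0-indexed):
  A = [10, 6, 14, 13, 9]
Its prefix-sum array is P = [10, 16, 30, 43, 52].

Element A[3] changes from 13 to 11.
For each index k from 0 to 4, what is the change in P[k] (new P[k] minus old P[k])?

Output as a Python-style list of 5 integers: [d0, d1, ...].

Element change: A[3] 13 -> 11, delta = -2
For k < 3: P[k] unchanged, delta_P[k] = 0
For k >= 3: P[k] shifts by exactly -2
Delta array: [0, 0, 0, -2, -2]

Answer: [0, 0, 0, -2, -2]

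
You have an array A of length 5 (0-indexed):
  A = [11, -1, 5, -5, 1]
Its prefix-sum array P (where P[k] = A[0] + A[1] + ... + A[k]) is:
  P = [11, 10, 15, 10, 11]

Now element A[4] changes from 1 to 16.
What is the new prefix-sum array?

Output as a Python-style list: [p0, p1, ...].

Change: A[4] 1 -> 16, delta = 15
P[k] for k < 4: unchanged (A[4] not included)
P[k] for k >= 4: shift by delta = 15
  P[0] = 11 + 0 = 11
  P[1] = 10 + 0 = 10
  P[2] = 15 + 0 = 15
  P[3] = 10 + 0 = 10
  P[4] = 11 + 15 = 26

Answer: [11, 10, 15, 10, 26]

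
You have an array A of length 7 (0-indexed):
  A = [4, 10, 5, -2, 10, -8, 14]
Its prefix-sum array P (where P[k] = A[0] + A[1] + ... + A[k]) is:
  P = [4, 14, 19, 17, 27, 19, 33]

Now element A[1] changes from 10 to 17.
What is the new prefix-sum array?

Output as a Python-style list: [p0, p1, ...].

Answer: [4, 21, 26, 24, 34, 26, 40]

Derivation:
Change: A[1] 10 -> 17, delta = 7
P[k] for k < 1: unchanged (A[1] not included)
P[k] for k >= 1: shift by delta = 7
  P[0] = 4 + 0 = 4
  P[1] = 14 + 7 = 21
  P[2] = 19 + 7 = 26
  P[3] = 17 + 7 = 24
  P[4] = 27 + 7 = 34
  P[5] = 19 + 7 = 26
  P[6] = 33 + 7 = 40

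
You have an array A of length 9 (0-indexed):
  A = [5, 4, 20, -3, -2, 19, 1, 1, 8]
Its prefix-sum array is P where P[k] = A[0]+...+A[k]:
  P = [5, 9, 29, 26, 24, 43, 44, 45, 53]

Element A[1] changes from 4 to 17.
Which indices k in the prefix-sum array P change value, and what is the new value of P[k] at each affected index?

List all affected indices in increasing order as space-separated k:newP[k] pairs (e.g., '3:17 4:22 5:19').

Answer: 1:22 2:42 3:39 4:37 5:56 6:57 7:58 8:66

Derivation:
P[k] = A[0] + ... + A[k]
P[k] includes A[1] iff k >= 1
Affected indices: 1, 2, ..., 8; delta = 13
  P[1]: 9 + 13 = 22
  P[2]: 29 + 13 = 42
  P[3]: 26 + 13 = 39
  P[4]: 24 + 13 = 37
  P[5]: 43 + 13 = 56
  P[6]: 44 + 13 = 57
  P[7]: 45 + 13 = 58
  P[8]: 53 + 13 = 66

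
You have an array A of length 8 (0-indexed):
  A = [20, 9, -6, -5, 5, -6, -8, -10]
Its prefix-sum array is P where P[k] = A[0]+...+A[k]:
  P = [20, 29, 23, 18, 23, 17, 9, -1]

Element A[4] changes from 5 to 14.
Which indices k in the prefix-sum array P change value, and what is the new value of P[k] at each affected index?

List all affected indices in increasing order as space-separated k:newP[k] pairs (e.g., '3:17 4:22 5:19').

Answer: 4:32 5:26 6:18 7:8

Derivation:
P[k] = A[0] + ... + A[k]
P[k] includes A[4] iff k >= 4
Affected indices: 4, 5, ..., 7; delta = 9
  P[4]: 23 + 9 = 32
  P[5]: 17 + 9 = 26
  P[6]: 9 + 9 = 18
  P[7]: -1 + 9 = 8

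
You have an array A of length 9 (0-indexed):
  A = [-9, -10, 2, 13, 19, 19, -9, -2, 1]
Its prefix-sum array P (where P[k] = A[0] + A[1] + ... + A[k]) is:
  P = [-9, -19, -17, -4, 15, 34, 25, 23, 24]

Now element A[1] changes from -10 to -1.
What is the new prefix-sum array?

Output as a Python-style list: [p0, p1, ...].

Change: A[1] -10 -> -1, delta = 9
P[k] for k < 1: unchanged (A[1] not included)
P[k] for k >= 1: shift by delta = 9
  P[0] = -9 + 0 = -9
  P[1] = -19 + 9 = -10
  P[2] = -17 + 9 = -8
  P[3] = -4 + 9 = 5
  P[4] = 15 + 9 = 24
  P[5] = 34 + 9 = 43
  P[6] = 25 + 9 = 34
  P[7] = 23 + 9 = 32
  P[8] = 24 + 9 = 33

Answer: [-9, -10, -8, 5, 24, 43, 34, 32, 33]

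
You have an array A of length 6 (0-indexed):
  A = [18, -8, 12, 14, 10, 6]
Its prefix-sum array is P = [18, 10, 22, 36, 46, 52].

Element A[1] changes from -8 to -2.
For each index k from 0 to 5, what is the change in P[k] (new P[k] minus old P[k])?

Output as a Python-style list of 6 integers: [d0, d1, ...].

Answer: [0, 6, 6, 6, 6, 6]

Derivation:
Element change: A[1] -8 -> -2, delta = 6
For k < 1: P[k] unchanged, delta_P[k] = 0
For k >= 1: P[k] shifts by exactly 6
Delta array: [0, 6, 6, 6, 6, 6]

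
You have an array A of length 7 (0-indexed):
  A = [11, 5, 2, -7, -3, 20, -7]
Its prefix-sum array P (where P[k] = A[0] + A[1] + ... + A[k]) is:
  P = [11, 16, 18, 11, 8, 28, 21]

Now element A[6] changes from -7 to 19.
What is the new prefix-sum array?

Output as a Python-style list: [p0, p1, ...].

Answer: [11, 16, 18, 11, 8, 28, 47]

Derivation:
Change: A[6] -7 -> 19, delta = 26
P[k] for k < 6: unchanged (A[6] not included)
P[k] for k >= 6: shift by delta = 26
  P[0] = 11 + 0 = 11
  P[1] = 16 + 0 = 16
  P[2] = 18 + 0 = 18
  P[3] = 11 + 0 = 11
  P[4] = 8 + 0 = 8
  P[5] = 28 + 0 = 28
  P[6] = 21 + 26 = 47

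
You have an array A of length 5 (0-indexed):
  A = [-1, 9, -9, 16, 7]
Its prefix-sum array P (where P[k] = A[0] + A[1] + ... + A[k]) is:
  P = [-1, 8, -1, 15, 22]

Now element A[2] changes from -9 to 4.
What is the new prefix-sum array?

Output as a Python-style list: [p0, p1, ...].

Change: A[2] -9 -> 4, delta = 13
P[k] for k < 2: unchanged (A[2] not included)
P[k] for k >= 2: shift by delta = 13
  P[0] = -1 + 0 = -1
  P[1] = 8 + 0 = 8
  P[2] = -1 + 13 = 12
  P[3] = 15 + 13 = 28
  P[4] = 22 + 13 = 35

Answer: [-1, 8, 12, 28, 35]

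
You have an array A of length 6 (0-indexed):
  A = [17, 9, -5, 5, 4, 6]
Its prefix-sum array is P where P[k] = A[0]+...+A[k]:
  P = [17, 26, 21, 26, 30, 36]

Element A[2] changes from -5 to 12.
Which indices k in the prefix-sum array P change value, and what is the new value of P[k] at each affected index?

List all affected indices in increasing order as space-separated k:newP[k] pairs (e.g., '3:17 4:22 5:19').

P[k] = A[0] + ... + A[k]
P[k] includes A[2] iff k >= 2
Affected indices: 2, 3, ..., 5; delta = 17
  P[2]: 21 + 17 = 38
  P[3]: 26 + 17 = 43
  P[4]: 30 + 17 = 47
  P[5]: 36 + 17 = 53

Answer: 2:38 3:43 4:47 5:53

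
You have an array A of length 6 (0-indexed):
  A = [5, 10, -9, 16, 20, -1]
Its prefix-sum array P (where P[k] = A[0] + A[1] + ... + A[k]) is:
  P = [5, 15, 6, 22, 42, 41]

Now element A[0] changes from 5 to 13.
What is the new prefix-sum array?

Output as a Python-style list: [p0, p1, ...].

Change: A[0] 5 -> 13, delta = 8
P[k] for k < 0: unchanged (A[0] not included)
P[k] for k >= 0: shift by delta = 8
  P[0] = 5 + 8 = 13
  P[1] = 15 + 8 = 23
  P[2] = 6 + 8 = 14
  P[3] = 22 + 8 = 30
  P[4] = 42 + 8 = 50
  P[5] = 41 + 8 = 49

Answer: [13, 23, 14, 30, 50, 49]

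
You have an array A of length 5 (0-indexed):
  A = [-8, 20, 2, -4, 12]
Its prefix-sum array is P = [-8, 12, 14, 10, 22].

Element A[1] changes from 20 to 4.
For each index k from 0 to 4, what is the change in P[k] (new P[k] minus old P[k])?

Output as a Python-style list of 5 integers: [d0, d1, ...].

Element change: A[1] 20 -> 4, delta = -16
For k < 1: P[k] unchanged, delta_P[k] = 0
For k >= 1: P[k] shifts by exactly -16
Delta array: [0, -16, -16, -16, -16]

Answer: [0, -16, -16, -16, -16]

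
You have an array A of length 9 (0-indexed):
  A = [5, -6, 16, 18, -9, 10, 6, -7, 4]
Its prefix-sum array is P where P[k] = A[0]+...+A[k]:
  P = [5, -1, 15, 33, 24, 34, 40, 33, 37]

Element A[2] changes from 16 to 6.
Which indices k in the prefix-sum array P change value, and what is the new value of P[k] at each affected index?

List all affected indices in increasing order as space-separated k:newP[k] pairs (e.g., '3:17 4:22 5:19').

Answer: 2:5 3:23 4:14 5:24 6:30 7:23 8:27

Derivation:
P[k] = A[0] + ... + A[k]
P[k] includes A[2] iff k >= 2
Affected indices: 2, 3, ..., 8; delta = -10
  P[2]: 15 + -10 = 5
  P[3]: 33 + -10 = 23
  P[4]: 24 + -10 = 14
  P[5]: 34 + -10 = 24
  P[6]: 40 + -10 = 30
  P[7]: 33 + -10 = 23
  P[8]: 37 + -10 = 27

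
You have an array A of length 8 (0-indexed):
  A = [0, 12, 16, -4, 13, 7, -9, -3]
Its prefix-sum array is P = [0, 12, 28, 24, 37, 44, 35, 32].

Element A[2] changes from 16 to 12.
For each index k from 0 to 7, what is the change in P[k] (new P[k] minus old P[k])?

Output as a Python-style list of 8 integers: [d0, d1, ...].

Answer: [0, 0, -4, -4, -4, -4, -4, -4]

Derivation:
Element change: A[2] 16 -> 12, delta = -4
For k < 2: P[k] unchanged, delta_P[k] = 0
For k >= 2: P[k] shifts by exactly -4
Delta array: [0, 0, -4, -4, -4, -4, -4, -4]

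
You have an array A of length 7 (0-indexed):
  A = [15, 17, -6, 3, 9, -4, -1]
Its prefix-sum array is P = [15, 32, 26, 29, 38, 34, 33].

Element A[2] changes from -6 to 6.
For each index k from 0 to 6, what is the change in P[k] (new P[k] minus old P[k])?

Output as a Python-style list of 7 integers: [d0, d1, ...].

Answer: [0, 0, 12, 12, 12, 12, 12]

Derivation:
Element change: A[2] -6 -> 6, delta = 12
For k < 2: P[k] unchanged, delta_P[k] = 0
For k >= 2: P[k] shifts by exactly 12
Delta array: [0, 0, 12, 12, 12, 12, 12]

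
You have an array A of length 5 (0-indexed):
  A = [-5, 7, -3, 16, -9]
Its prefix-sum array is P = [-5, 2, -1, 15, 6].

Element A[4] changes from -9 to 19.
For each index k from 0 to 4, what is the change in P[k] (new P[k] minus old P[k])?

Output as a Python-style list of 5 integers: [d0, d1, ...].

Answer: [0, 0, 0, 0, 28]

Derivation:
Element change: A[4] -9 -> 19, delta = 28
For k < 4: P[k] unchanged, delta_P[k] = 0
For k >= 4: P[k] shifts by exactly 28
Delta array: [0, 0, 0, 0, 28]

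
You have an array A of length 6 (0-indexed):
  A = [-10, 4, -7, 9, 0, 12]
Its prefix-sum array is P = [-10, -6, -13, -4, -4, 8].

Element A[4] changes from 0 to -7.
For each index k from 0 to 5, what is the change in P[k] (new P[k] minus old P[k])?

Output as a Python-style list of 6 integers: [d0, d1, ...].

Answer: [0, 0, 0, 0, -7, -7]

Derivation:
Element change: A[4] 0 -> -7, delta = -7
For k < 4: P[k] unchanged, delta_P[k] = 0
For k >= 4: P[k] shifts by exactly -7
Delta array: [0, 0, 0, 0, -7, -7]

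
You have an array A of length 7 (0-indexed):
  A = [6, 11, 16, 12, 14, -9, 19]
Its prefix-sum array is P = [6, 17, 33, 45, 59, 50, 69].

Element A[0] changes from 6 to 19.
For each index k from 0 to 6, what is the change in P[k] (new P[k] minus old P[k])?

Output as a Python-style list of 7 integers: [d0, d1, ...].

Element change: A[0] 6 -> 19, delta = 13
For k < 0: P[k] unchanged, delta_P[k] = 0
For k >= 0: P[k] shifts by exactly 13
Delta array: [13, 13, 13, 13, 13, 13, 13]

Answer: [13, 13, 13, 13, 13, 13, 13]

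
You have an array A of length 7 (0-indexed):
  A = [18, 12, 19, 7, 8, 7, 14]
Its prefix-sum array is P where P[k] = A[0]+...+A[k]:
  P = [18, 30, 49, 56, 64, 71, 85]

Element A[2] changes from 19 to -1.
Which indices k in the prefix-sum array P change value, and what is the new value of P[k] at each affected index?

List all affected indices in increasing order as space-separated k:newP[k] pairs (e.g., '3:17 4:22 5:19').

Answer: 2:29 3:36 4:44 5:51 6:65

Derivation:
P[k] = A[0] + ... + A[k]
P[k] includes A[2] iff k >= 2
Affected indices: 2, 3, ..., 6; delta = -20
  P[2]: 49 + -20 = 29
  P[3]: 56 + -20 = 36
  P[4]: 64 + -20 = 44
  P[5]: 71 + -20 = 51
  P[6]: 85 + -20 = 65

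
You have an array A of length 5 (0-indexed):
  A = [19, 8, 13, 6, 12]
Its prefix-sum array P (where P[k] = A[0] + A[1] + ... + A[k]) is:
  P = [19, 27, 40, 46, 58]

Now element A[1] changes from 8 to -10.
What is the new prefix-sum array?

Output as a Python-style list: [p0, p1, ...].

Answer: [19, 9, 22, 28, 40]

Derivation:
Change: A[1] 8 -> -10, delta = -18
P[k] for k < 1: unchanged (A[1] not included)
P[k] for k >= 1: shift by delta = -18
  P[0] = 19 + 0 = 19
  P[1] = 27 + -18 = 9
  P[2] = 40 + -18 = 22
  P[3] = 46 + -18 = 28
  P[4] = 58 + -18 = 40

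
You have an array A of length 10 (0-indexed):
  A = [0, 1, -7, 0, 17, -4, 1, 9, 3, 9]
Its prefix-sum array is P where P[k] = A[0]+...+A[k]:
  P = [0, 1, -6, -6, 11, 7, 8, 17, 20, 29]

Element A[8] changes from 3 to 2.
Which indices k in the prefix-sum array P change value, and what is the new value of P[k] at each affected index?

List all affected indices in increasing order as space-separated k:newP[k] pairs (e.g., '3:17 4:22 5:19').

P[k] = A[0] + ... + A[k]
P[k] includes A[8] iff k >= 8
Affected indices: 8, 9, ..., 9; delta = -1
  P[8]: 20 + -1 = 19
  P[9]: 29 + -1 = 28

Answer: 8:19 9:28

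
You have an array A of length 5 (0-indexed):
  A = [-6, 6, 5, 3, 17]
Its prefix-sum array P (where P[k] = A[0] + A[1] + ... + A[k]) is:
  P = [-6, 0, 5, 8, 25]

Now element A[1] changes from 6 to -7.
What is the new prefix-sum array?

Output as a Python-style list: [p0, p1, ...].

Change: A[1] 6 -> -7, delta = -13
P[k] for k < 1: unchanged (A[1] not included)
P[k] for k >= 1: shift by delta = -13
  P[0] = -6 + 0 = -6
  P[1] = 0 + -13 = -13
  P[2] = 5 + -13 = -8
  P[3] = 8 + -13 = -5
  P[4] = 25 + -13 = 12

Answer: [-6, -13, -8, -5, 12]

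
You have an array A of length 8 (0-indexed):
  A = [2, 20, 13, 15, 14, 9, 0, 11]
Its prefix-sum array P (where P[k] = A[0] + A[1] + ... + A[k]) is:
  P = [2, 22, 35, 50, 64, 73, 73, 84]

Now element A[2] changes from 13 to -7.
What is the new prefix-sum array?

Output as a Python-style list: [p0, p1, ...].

Change: A[2] 13 -> -7, delta = -20
P[k] for k < 2: unchanged (A[2] not included)
P[k] for k >= 2: shift by delta = -20
  P[0] = 2 + 0 = 2
  P[1] = 22 + 0 = 22
  P[2] = 35 + -20 = 15
  P[3] = 50 + -20 = 30
  P[4] = 64 + -20 = 44
  P[5] = 73 + -20 = 53
  P[6] = 73 + -20 = 53
  P[7] = 84 + -20 = 64

Answer: [2, 22, 15, 30, 44, 53, 53, 64]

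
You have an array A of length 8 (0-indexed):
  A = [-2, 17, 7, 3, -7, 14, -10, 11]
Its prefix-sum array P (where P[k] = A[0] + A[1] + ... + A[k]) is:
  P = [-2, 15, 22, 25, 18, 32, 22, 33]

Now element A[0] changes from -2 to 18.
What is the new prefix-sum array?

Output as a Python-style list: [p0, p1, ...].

Answer: [18, 35, 42, 45, 38, 52, 42, 53]

Derivation:
Change: A[0] -2 -> 18, delta = 20
P[k] for k < 0: unchanged (A[0] not included)
P[k] for k >= 0: shift by delta = 20
  P[0] = -2 + 20 = 18
  P[1] = 15 + 20 = 35
  P[2] = 22 + 20 = 42
  P[3] = 25 + 20 = 45
  P[4] = 18 + 20 = 38
  P[5] = 32 + 20 = 52
  P[6] = 22 + 20 = 42
  P[7] = 33 + 20 = 53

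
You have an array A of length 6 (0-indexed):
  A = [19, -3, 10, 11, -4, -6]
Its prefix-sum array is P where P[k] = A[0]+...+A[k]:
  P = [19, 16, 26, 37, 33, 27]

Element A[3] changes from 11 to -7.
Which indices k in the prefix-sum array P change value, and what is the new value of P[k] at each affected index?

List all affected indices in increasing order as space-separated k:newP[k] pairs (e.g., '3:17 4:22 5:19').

P[k] = A[0] + ... + A[k]
P[k] includes A[3] iff k >= 3
Affected indices: 3, 4, ..., 5; delta = -18
  P[3]: 37 + -18 = 19
  P[4]: 33 + -18 = 15
  P[5]: 27 + -18 = 9

Answer: 3:19 4:15 5:9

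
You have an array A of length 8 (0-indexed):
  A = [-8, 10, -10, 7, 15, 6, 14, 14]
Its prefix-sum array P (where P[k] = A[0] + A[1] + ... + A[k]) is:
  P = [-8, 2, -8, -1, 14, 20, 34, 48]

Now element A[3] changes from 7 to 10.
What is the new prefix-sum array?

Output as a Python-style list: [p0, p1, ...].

Change: A[3] 7 -> 10, delta = 3
P[k] for k < 3: unchanged (A[3] not included)
P[k] for k >= 3: shift by delta = 3
  P[0] = -8 + 0 = -8
  P[1] = 2 + 0 = 2
  P[2] = -8 + 0 = -8
  P[3] = -1 + 3 = 2
  P[4] = 14 + 3 = 17
  P[5] = 20 + 3 = 23
  P[6] = 34 + 3 = 37
  P[7] = 48 + 3 = 51

Answer: [-8, 2, -8, 2, 17, 23, 37, 51]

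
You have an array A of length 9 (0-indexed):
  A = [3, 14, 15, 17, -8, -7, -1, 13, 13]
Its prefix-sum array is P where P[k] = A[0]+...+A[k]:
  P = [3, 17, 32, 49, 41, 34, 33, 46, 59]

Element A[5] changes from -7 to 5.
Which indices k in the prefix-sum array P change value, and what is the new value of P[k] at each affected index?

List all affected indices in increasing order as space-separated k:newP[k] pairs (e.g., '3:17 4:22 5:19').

Answer: 5:46 6:45 7:58 8:71

Derivation:
P[k] = A[0] + ... + A[k]
P[k] includes A[5] iff k >= 5
Affected indices: 5, 6, ..., 8; delta = 12
  P[5]: 34 + 12 = 46
  P[6]: 33 + 12 = 45
  P[7]: 46 + 12 = 58
  P[8]: 59 + 12 = 71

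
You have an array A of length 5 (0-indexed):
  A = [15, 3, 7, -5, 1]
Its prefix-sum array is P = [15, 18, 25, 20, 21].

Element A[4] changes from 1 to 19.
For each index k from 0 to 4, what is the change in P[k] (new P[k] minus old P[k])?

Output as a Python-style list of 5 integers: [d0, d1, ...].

Answer: [0, 0, 0, 0, 18]

Derivation:
Element change: A[4] 1 -> 19, delta = 18
For k < 4: P[k] unchanged, delta_P[k] = 0
For k >= 4: P[k] shifts by exactly 18
Delta array: [0, 0, 0, 0, 18]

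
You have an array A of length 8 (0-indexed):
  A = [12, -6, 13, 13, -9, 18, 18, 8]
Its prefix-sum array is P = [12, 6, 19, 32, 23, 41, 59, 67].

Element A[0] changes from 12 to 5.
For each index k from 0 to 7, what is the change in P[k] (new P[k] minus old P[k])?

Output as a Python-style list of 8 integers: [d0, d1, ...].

Answer: [-7, -7, -7, -7, -7, -7, -7, -7]

Derivation:
Element change: A[0] 12 -> 5, delta = -7
For k < 0: P[k] unchanged, delta_P[k] = 0
For k >= 0: P[k] shifts by exactly -7
Delta array: [-7, -7, -7, -7, -7, -7, -7, -7]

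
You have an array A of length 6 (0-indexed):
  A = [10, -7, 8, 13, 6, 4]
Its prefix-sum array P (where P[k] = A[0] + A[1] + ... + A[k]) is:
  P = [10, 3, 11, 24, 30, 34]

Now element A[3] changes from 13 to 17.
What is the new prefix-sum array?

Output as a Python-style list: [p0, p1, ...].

Change: A[3] 13 -> 17, delta = 4
P[k] for k < 3: unchanged (A[3] not included)
P[k] for k >= 3: shift by delta = 4
  P[0] = 10 + 0 = 10
  P[1] = 3 + 0 = 3
  P[2] = 11 + 0 = 11
  P[3] = 24 + 4 = 28
  P[4] = 30 + 4 = 34
  P[5] = 34 + 4 = 38

Answer: [10, 3, 11, 28, 34, 38]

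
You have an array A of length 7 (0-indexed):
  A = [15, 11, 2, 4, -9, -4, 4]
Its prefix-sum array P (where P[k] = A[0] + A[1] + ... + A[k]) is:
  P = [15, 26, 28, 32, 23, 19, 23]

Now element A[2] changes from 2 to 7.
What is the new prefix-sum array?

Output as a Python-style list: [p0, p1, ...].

Change: A[2] 2 -> 7, delta = 5
P[k] for k < 2: unchanged (A[2] not included)
P[k] for k >= 2: shift by delta = 5
  P[0] = 15 + 0 = 15
  P[1] = 26 + 0 = 26
  P[2] = 28 + 5 = 33
  P[3] = 32 + 5 = 37
  P[4] = 23 + 5 = 28
  P[5] = 19 + 5 = 24
  P[6] = 23 + 5 = 28

Answer: [15, 26, 33, 37, 28, 24, 28]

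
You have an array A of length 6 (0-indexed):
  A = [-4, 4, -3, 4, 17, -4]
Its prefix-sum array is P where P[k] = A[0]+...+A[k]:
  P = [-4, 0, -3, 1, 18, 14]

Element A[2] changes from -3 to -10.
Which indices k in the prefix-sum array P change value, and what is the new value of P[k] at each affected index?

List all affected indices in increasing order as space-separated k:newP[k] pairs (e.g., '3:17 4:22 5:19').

P[k] = A[0] + ... + A[k]
P[k] includes A[2] iff k >= 2
Affected indices: 2, 3, ..., 5; delta = -7
  P[2]: -3 + -7 = -10
  P[3]: 1 + -7 = -6
  P[4]: 18 + -7 = 11
  P[5]: 14 + -7 = 7

Answer: 2:-10 3:-6 4:11 5:7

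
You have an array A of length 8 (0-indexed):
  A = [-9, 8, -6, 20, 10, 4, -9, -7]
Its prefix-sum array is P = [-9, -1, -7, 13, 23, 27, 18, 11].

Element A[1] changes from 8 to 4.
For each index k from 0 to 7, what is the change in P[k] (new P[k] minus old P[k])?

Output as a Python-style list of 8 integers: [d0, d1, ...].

Answer: [0, -4, -4, -4, -4, -4, -4, -4]

Derivation:
Element change: A[1] 8 -> 4, delta = -4
For k < 1: P[k] unchanged, delta_P[k] = 0
For k >= 1: P[k] shifts by exactly -4
Delta array: [0, -4, -4, -4, -4, -4, -4, -4]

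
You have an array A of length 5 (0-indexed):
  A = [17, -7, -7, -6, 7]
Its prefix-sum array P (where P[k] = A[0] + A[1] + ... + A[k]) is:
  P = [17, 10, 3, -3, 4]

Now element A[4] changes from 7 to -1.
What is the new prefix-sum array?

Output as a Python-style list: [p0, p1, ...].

Answer: [17, 10, 3, -3, -4]

Derivation:
Change: A[4] 7 -> -1, delta = -8
P[k] for k < 4: unchanged (A[4] not included)
P[k] for k >= 4: shift by delta = -8
  P[0] = 17 + 0 = 17
  P[1] = 10 + 0 = 10
  P[2] = 3 + 0 = 3
  P[3] = -3 + 0 = -3
  P[4] = 4 + -8 = -4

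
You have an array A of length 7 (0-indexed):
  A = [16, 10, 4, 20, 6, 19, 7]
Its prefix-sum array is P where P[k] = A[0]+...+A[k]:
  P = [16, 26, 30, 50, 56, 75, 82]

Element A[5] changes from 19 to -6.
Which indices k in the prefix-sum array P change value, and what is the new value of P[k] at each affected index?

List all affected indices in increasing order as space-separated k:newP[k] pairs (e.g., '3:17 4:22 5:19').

P[k] = A[0] + ... + A[k]
P[k] includes A[5] iff k >= 5
Affected indices: 5, 6, ..., 6; delta = -25
  P[5]: 75 + -25 = 50
  P[6]: 82 + -25 = 57

Answer: 5:50 6:57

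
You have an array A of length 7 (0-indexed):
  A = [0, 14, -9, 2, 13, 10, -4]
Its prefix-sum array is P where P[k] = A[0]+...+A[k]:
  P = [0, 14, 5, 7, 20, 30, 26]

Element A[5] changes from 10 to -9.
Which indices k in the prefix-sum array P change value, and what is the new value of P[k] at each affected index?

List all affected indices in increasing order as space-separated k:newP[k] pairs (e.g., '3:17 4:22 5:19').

Answer: 5:11 6:7

Derivation:
P[k] = A[0] + ... + A[k]
P[k] includes A[5] iff k >= 5
Affected indices: 5, 6, ..., 6; delta = -19
  P[5]: 30 + -19 = 11
  P[6]: 26 + -19 = 7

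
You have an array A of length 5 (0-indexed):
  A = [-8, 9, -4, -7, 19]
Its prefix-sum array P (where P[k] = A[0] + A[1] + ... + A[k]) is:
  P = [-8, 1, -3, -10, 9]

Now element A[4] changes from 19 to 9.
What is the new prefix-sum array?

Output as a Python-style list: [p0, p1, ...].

Answer: [-8, 1, -3, -10, -1]

Derivation:
Change: A[4] 19 -> 9, delta = -10
P[k] for k < 4: unchanged (A[4] not included)
P[k] for k >= 4: shift by delta = -10
  P[0] = -8 + 0 = -8
  P[1] = 1 + 0 = 1
  P[2] = -3 + 0 = -3
  P[3] = -10 + 0 = -10
  P[4] = 9 + -10 = -1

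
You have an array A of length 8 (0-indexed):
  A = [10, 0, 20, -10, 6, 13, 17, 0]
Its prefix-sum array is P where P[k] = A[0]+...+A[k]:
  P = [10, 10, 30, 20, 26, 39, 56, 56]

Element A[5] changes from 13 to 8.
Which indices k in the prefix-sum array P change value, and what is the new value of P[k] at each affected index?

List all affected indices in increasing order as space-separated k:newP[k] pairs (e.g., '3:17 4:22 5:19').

P[k] = A[0] + ... + A[k]
P[k] includes A[5] iff k >= 5
Affected indices: 5, 6, ..., 7; delta = -5
  P[5]: 39 + -5 = 34
  P[6]: 56 + -5 = 51
  P[7]: 56 + -5 = 51

Answer: 5:34 6:51 7:51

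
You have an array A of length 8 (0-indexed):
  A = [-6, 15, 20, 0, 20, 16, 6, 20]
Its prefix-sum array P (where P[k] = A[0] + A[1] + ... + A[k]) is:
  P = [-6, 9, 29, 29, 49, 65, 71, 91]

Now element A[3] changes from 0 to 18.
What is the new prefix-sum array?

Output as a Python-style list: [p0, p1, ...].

Change: A[3] 0 -> 18, delta = 18
P[k] for k < 3: unchanged (A[3] not included)
P[k] for k >= 3: shift by delta = 18
  P[0] = -6 + 0 = -6
  P[1] = 9 + 0 = 9
  P[2] = 29 + 0 = 29
  P[3] = 29 + 18 = 47
  P[4] = 49 + 18 = 67
  P[5] = 65 + 18 = 83
  P[6] = 71 + 18 = 89
  P[7] = 91 + 18 = 109

Answer: [-6, 9, 29, 47, 67, 83, 89, 109]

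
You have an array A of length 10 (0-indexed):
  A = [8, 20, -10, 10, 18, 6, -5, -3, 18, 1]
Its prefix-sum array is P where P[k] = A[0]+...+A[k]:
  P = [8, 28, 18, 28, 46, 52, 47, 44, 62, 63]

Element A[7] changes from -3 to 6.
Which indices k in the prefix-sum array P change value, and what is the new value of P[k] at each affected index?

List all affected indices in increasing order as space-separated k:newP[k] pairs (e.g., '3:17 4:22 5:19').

Answer: 7:53 8:71 9:72

Derivation:
P[k] = A[0] + ... + A[k]
P[k] includes A[7] iff k >= 7
Affected indices: 7, 8, ..., 9; delta = 9
  P[7]: 44 + 9 = 53
  P[8]: 62 + 9 = 71
  P[9]: 63 + 9 = 72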